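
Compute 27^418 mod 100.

69

Successive squares of 27 mod 100: 27^1≡27, 27^2≡29, 27^4≡41, 27^8≡81, 27^16≡61, 27^32≡21, 27^64≡41, 27^128≡81, 27^256≡61.
Since 418 = 2 + 32 + 128 + 256 in binary, 27^418 ≡ 29·21·81·61 ≡ 69 (mod 100).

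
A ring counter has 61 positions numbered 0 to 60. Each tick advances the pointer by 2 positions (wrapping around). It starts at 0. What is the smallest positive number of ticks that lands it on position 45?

The inverse of 2 mod 61 is 31 (since 2·31 = 62 ≡ 1).
Multiplying both sides by 31: x ≡ 31·45 = 1395 ≡ 53 (mod 61).
Check: 2·53 = 106 = 1·61 + 45.

53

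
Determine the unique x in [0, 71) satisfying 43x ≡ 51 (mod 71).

21

43⁻¹ ≡ 38 (mod 71) because 43·38 = 1634 = 23·71 + 1.
Multiplying both sides by 38: x ≡ 38·51 = 1938 ≡ 21 (mod 71).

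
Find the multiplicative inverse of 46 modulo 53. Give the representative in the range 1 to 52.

53 = 1·46 + 7
46 = 6·7 + 4
7 = 1·4 + 3
4 = 1·3 + 1
3 = 3·1 + 0
Back-substituting gives 46·15 ≡ 1 (mod 53).

15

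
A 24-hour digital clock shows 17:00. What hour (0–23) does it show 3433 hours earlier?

16

3433 − 143·24 = 1, so 3433 ≡ 1 (mod 24).
(17 − 1) mod 24 = 16.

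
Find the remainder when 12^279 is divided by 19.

By repeated squaring mod 19: 12^1≡12, 12^2≡11, 12^4≡7, 12^8≡11, 12^16≡7, 12^32≡11, 12^64≡7, 12^128≡11, 12^256≡7.
Since 279 = 1 + 2 + 4 + 16 + 256 in binary, 12^279 ≡ 12·11·7·7·7 ≡ 18 (mod 19).

18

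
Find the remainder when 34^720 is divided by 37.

1

By repeated squaring mod 37: 34^1≡34, 34^2≡9, 34^4≡7, 34^8≡12, 34^16≡33, 34^32≡16, 34^64≡34, 34^128≡9, 34^256≡7, 34^512≡12.
720 = 16 + 64 + 128 + 512, so 34^720 ≡ 33·34·9·12 ≡ 1 (mod 37).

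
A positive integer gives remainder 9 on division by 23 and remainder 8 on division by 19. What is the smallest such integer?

331

Since 19·17 ≡ 1 (mod 23), take x = 8 + 19·((9−8)·17 mod 23) = 8 + 19·17 = 331.
Check: 331 mod 23 = 9, 331 mod 19 = 8.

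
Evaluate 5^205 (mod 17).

Successive squares of 5 mod 17: 5^1≡5, 5^2≡8, 5^4≡13, 5^8≡16, 5^16≡1, 5^32≡1, 5^64≡1, 5^128≡1.
Since 205 = 1 + 4 + 8 + 64 + 128 in binary, 5^205 ≡ 5·13·16·1·1 ≡ 3 (mod 17).

3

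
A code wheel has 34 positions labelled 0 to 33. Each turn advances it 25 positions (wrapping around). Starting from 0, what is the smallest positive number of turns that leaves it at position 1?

34 = 1·25 + 9
25 = 2·9 + 7
9 = 1·7 + 2
7 = 3·2 + 1
2 = 2·1 + 0
Back-substituting gives 25·15 ≡ 1 (mod 34).

15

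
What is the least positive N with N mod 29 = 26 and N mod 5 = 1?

x ≡ 1 (mod 5) gives x ∈ {1, 6, 11, 16, 21, 26}.
The first of these with x mod 29 = 26 is 26.

26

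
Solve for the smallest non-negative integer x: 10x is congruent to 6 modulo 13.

10⁻¹ ≡ 4 (mod 13) because 10·4 = 40 = 3·13 + 1.
So x ≡ 4·6 = 24 ≡ 11 (mod 13).

11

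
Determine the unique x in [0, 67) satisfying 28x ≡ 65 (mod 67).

43

28⁻¹ ≡ 12 (mod 67) because 28·12 = 336 = 5·67 + 1.
So x ≡ 12·65 = 780 ≡ 43 (mod 67).
Check: 28·43 = 1204 = 17·67 + 65.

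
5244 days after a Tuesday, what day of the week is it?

Wednesday

5244 − 749·7 = 1, so 5244 ≡ 1 (mod 7).
Tuesday + 1 day → Wednesday.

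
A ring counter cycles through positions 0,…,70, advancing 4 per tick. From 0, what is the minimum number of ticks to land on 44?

The inverse of 4 mod 71 is 18 (since 4·18 = 72 ≡ 1).
Multiplying both sides by 18: x ≡ 18·44 = 792 ≡ 11 (mod 71).

11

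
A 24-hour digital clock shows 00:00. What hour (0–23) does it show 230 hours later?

14

230 − 9·24 = 14, so 230 ≡ 14 (mod 24).
(0 + 14) mod 24 = 14.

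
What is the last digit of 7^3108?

1

The units digit of 7^n cycles with period 4: 7, 9, 3, 1, …
3108 mod 4 = 0, so the last digit matches 7^4 = 1.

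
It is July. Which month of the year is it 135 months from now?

October

Dividing 135 by 12 gives quotient 11 and remainder 3.
July + 3 months → October.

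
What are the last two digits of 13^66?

09

Successive squares of 13 mod 100: 13^1≡13, 13^2≡69, 13^4≡61, 13^8≡21, 13^16≡41, 13^32≡81, 13^64≡61.
66 = 2 + 64, so 13^66 ≡ 69·61 ≡ 9 (mod 100).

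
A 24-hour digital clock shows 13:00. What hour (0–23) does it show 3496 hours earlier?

3496 − 145·24 = 16, so 3496 ≡ 16 (mod 24).
(13 − 16) mod 24 = 21.

21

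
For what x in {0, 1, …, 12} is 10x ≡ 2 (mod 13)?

8

The inverse of 10 mod 13 is 4 (since 10·4 = 40 ≡ 1).
Multiplying both sides by 4: x ≡ 4·2 = 8 ≡ 8 (mod 13).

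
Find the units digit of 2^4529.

2

The units digit of 2^n cycles with period 4: 2, 4, 8, 6, …
4529 mod 4 = 1, so the last digit matches 2^1 = 2.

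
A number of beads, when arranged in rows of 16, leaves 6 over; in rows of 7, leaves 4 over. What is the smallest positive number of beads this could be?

102

x ≡ 4 (mod 7) gives x ∈ {4, 11, 18, 25, 32, 39, 46, 53, …}.
The first of these with x mod 16 = 6 is 102.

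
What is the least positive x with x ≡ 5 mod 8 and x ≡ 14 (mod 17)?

x ≡ 5 (mod 8) gives x ∈ {5, 13, 21, 29, 37, 45, 53, 61, …}.
The first of these with x mod 17 = 14 is 133.

133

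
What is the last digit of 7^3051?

3

Powers of 7 mod 10 repeat with period 4: 7, 9, 3, 1.
3051 mod 4 = 3, so the last digit matches 7^3 = 3.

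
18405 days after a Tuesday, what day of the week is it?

Thursday

18405 mod 7 = 2 (since 2629·7 = 18403).
Tuesday + 2 days → Thursday.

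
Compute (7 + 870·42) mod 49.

42

870·42 = 36540.
36540 − 745·49 = 35, so 36540 ≡ 35 (mod 49).
(7 + 35) mod 49 = 42.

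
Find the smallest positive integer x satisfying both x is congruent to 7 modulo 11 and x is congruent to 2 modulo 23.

117

x ≡ 7 (mod 11) gives x ∈ {7, 18, 29, 40, 51, 62, 73, 84, …}.
The first of these with x mod 23 = 2 is 117.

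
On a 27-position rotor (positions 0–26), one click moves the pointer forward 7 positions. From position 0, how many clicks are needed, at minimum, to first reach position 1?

4

7·4 = 28 = 1·27 + 1, so 7⁻¹ ≡ 4 (mod 27).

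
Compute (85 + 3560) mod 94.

3560 = 37·94 + 82, so 3560 mod 94 = 82.
(85 + 82) mod 94 = 73.

73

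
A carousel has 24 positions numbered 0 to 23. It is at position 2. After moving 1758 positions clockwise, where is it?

Dividing 1758 by 24 gives quotient 73 and remainder 6.
(2 + 6) mod 24 = 8.

8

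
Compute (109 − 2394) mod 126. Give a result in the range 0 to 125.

2394 − 19·126 = 0, so 2394 ≡ 0 (mod 126).
(109 − 0) mod 126 = 109.

109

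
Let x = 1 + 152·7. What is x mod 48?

152·7 = 1064.
1064 − 22·48 = 8, so 1064 ≡ 8 (mod 48).
(1 + 8) mod 48 = 9.

9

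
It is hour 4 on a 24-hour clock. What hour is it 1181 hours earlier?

23

1181 mod 24 = 5 (since 49·24 = 1176).
(4 − 5) mod 24 = 23.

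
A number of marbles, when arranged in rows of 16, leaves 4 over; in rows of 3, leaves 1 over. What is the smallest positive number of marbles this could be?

x ≡ 1 (mod 3) gives x ∈ {1, 4}.
The first of these with x mod 16 = 4 is 4.

4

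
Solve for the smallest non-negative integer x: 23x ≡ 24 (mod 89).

23⁻¹ ≡ 31 (mod 89) because 23·31 = 713 = 8·89 + 1.
Multiplying both sides by 31: x ≡ 31·24 = 744 ≡ 32 (mod 89).
Check: 23·32 = 736 = 8·89 + 24.

32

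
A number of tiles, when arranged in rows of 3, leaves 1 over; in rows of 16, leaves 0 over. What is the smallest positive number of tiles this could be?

16

Since 16·1 ≡ 1 (mod 3), take x = 0 + 16·((1−0)·1 mod 3) = 0 + 16·1 = 16.
Check: 16 mod 3 = 1, 16 mod 16 = 0.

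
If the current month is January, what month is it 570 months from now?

570 = 47·12 + 6, so 570 mod 12 = 6.
January + 6 months → July.

July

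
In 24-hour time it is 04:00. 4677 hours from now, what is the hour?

1

4677 mod 24 = 21 (since 194·24 = 4656).
(4 + 21) mod 24 = 1.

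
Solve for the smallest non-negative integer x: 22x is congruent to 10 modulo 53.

The inverse of 22 mod 53 is 41 (since 22·41 = 902 ≡ 1).
So x ≡ 41·10 = 410 ≡ 39 (mod 53).
Check: 22·39 = 858 = 16·53 + 10.

39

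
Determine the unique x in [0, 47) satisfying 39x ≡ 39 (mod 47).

39⁻¹ ≡ 41 (mod 47) because 39·41 = 1599 = 34·47 + 1.
Multiplying both sides by 41: x ≡ 41·39 = 1599 ≡ 1 (mod 47).

1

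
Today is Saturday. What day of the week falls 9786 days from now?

Saturday

Dividing 9786 by 7 gives quotient 1398 and remainder 0.
Saturday + 0 days → Saturday.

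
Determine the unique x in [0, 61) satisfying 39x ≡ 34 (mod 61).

4

The inverse of 39 mod 61 is 36 (since 39·36 = 1404 ≡ 1).
Multiplying both sides by 36: x ≡ 36·34 = 1224 ≡ 4 (mod 61).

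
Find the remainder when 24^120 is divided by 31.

1

By repeated squaring mod 31: 24^1≡24, 24^2≡18, 24^4≡14, 24^8≡10, 24^16≡7, 24^32≡18, 24^64≡14.
Since 120 = 8 + 16 + 32 + 64 in binary, 24^120 ≡ 10·7·18·14 ≡ 1 (mod 31).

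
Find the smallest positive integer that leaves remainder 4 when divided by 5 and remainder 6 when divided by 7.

Since 7·3 ≡ 1 (mod 5), take x = 6 + 7·((4−6)·3 mod 5) = 6 + 7·4 = 34.
Check: 34 mod 5 = 4, 34 mod 7 = 6.

34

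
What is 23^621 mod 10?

3

Powers of 3 mod 10 repeat with period 4: 3, 9, 7, 1.
621 leaves remainder 1 on division by 4, so 23^621 ends in 3.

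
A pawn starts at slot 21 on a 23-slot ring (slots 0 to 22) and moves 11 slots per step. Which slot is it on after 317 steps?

317·11 = 3487.
3487 mod 23 = 14 (since 151·23 = 3473).
(21 + 14) mod 23 = 12.

12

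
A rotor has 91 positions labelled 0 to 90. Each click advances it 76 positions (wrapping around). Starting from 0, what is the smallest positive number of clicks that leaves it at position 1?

76·6 = 456 = 5·91 + 1, so 76⁻¹ ≡ 6 (mod 91).

6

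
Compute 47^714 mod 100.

Successive squares of 47 mod 100: 47^1≡47, 47^2≡9, 47^4≡81, 47^8≡61, 47^16≡21, 47^32≡41, 47^64≡81, 47^128≡61, 47^256≡21, 47^512≡41.
714 = 2 + 8 + 64 + 128 + 512, so 47^714 ≡ 9·61·81·61·41 ≡ 69 (mod 100).

69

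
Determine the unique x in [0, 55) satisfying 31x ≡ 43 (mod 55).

28

The inverse of 31 mod 55 is 16 (since 31·16 = 496 ≡ 1).
Multiplying both sides by 16: x ≡ 16·43 = 688 ≡ 28 (mod 55).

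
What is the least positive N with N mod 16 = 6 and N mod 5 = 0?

70

Since 5·13 ≡ 1 (mod 16), take x = 0 + 5·((6−0)·13 mod 16) = 0 + 5·14 = 70.
Check: 70 mod 16 = 6, 70 mod 5 = 0.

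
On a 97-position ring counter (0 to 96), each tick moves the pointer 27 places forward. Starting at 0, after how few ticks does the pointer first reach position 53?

The inverse of 27 mod 97 is 18 (since 27·18 = 486 ≡ 1).
So x ≡ 18·53 = 954 ≡ 81 (mod 97).

81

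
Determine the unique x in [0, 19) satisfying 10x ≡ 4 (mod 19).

8

10⁻¹ ≡ 2 (mod 19) because 10·2 = 20 = 1·19 + 1.
So x ≡ 2·4 = 8 ≡ 8 (mod 19).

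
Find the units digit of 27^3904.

1

The units digit of 27^n cycles with period 4: 7, 9, 3, 1, …
3904 leaves remainder 0 on division by 4, so 27^3904 ends in 1.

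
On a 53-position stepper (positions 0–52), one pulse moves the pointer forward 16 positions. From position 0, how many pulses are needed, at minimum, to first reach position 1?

53 = 3·16 + 5
16 = 3·5 + 1
5 = 5·1 + 0
Back-substituting gives 16·10 ≡ 1 (mod 53).

10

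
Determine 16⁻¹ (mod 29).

20

29 = 1·16 + 13
16 = 1·13 + 3
13 = 4·3 + 1
3 = 3·1 + 0
Back-substituting gives 16·20 ≡ 1 (mod 29).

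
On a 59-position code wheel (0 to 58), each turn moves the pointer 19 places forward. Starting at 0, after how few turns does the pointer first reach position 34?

19⁻¹ ≡ 28 (mod 59) because 19·28 = 532 = 9·59 + 1.
Multiplying both sides by 28: x ≡ 28·34 = 952 ≡ 8 (mod 59).
Check: 19·8 = 152 = 2·59 + 34.

8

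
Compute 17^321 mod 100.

Square-and-reduce mod 100: 17^1≡17, 17^2≡89, 17^4≡21, 17^8≡41, 17^16≡81, 17^32≡61, 17^64≡21, 17^128≡41, 17^256≡81.
Since 321 = 1 + 64 + 256 in binary, 17^321 ≡ 17·21·81 ≡ 17 (mod 100).

17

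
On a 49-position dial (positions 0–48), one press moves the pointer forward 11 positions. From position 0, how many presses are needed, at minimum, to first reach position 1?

11·9 = 99 = 2·49 + 1, so 11⁻¹ ≡ 9 (mod 49).

9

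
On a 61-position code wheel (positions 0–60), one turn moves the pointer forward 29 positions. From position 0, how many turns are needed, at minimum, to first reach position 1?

40

61 = 2·29 + 3
29 = 9·3 + 2
3 = 1·2 + 1
2 = 2·1 + 0
Back-substituting gives 29·40 ≡ 1 (mod 61).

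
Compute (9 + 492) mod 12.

Dividing 492 by 12 gives quotient 41 and remainder 0.
(9 + 0) mod 12 = 9.

9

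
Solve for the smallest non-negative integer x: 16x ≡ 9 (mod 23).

2

The inverse of 16 mod 23 is 13 (since 16·13 = 208 ≡ 1).
Multiplying both sides by 13: x ≡ 13·9 = 117 ≡ 2 (mod 23).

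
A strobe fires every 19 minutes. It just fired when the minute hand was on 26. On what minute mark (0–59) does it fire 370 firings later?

36

370·19 = 7030.
7030 = 117·60 + 10, so 7030 mod 60 = 10.
(26 + 10) mod 60 = 36.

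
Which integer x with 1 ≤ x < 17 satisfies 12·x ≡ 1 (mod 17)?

17 = 1·12 + 5
12 = 2·5 + 2
5 = 2·2 + 1
2 = 2·1 + 0
Back-substituting gives 12·10 ≡ 1 (mod 17).

10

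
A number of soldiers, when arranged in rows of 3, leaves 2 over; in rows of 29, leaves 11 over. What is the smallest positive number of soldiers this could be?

11

x ≡ 2 (mod 3) gives x ∈ {2, 5, 8, 11}.
The first of these with x mod 29 = 11 is 11.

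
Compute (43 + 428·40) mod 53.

428·40 = 17120.
Dividing 17120 by 53 gives quotient 323 and remainder 1.
(43 + 1) mod 53 = 44.

44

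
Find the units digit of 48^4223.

2

Powers of 8 mod 10 repeat with period 4: 8, 4, 2, 6.
4223 mod 4 = 3, so the last digit matches 8^3 = 2.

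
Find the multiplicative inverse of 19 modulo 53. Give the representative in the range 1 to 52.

14

19·14 = 266 = 5·53 + 1, so 19⁻¹ ≡ 14 (mod 53).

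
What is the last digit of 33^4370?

9

Powers of 3 mod 10 repeat with period 4: 3, 9, 7, 1.
4370 mod 4 = 2, so the last digit matches 3^2 = 9.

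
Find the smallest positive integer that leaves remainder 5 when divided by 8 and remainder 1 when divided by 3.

13

Since 3·3 ≡ 1 (mod 8), take x = 1 + 3·((5−1)·3 mod 8) = 1 + 3·4 = 13.
Check: 13 mod 8 = 5, 13 mod 3 = 1.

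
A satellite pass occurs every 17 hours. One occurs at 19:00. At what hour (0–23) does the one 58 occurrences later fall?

21

58·17 = 986.
Dividing 986 by 24 gives quotient 41 and remainder 2.
(19 + 2) mod 24 = 21.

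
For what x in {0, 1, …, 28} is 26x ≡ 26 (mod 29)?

26⁻¹ ≡ 19 (mod 29) because 26·19 = 494 = 17·29 + 1.
Multiplying both sides by 19: x ≡ 19·26 = 494 ≡ 1 (mod 29).

1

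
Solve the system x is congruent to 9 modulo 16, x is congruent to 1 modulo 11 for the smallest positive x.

89

x ≡ 1 (mod 11) gives x ∈ {1, 12, 23, 34, 45, 56, 67, 78, …}.
The first of these with x mod 16 = 9 is 89.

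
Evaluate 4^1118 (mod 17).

Square-and-reduce mod 17: 4^1≡4, 4^2≡16, 4^4≡1, 4^8≡1, 4^16≡1, 4^32≡1, 4^64≡1, 4^128≡1, 4^256≡1, 4^512≡1, 4^1024≡1.
Since 1118 = 2 + 4 + 8 + 16 + 64 + 1024 in binary, 4^1118 ≡ 16·1·1·1·1·1 ≡ 16 (mod 17).

16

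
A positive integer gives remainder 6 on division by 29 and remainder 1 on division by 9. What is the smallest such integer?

64

x ≡ 1 (mod 9) gives x ∈ {1, 10, 19, 28, 37, 46, 55, 64}.
The first of these with x mod 29 = 6 is 64.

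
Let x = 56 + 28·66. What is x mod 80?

64

28·66 = 1848.
1848 mod 80 = 8 (since 23·80 = 1840).
(56 + 8) mod 80 = 64.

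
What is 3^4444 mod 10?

1

The units digit of 3^n cycles with period 4: 3, 9, 7, 1, …
4444 mod 4 = 0, so the last digit matches 3^4 = 1.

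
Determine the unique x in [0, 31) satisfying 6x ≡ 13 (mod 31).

28

The inverse of 6 mod 31 is 26 (since 6·26 = 156 ≡ 1).
Multiplying both sides by 26: x ≡ 26·13 = 338 ≡ 28 (mod 31).
Check: 6·28 = 168 = 5·31 + 13.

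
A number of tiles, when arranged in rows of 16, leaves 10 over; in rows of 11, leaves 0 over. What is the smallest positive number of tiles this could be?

x ≡ 0 (mod 11) gives x ∈ {0, 11, 22, 33, 44, 55, 66, 77, …}.
The first of these with x mod 16 = 10 is 154.

154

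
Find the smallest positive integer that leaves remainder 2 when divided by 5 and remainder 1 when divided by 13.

Since 13·2 ≡ 1 (mod 5), take x = 1 + 13·((2−1)·2 mod 5) = 1 + 13·2 = 27.
Check: 27 mod 5 = 2, 27 mod 13 = 1.

27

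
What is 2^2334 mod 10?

4

Last digits of 2^n: 2, 4, 8, 6 (period 4).
2334 leaves remainder 2 on division by 4, so 2^2334 ends in 4.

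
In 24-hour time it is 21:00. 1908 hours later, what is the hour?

9

1908 = 79·24 + 12, so 1908 mod 24 = 12.
(21 + 12) mod 24 = 9.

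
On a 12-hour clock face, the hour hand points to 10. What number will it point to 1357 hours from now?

1357 mod 12 = 1 (since 113·12 = 1356).
10 + 1 → 11 on a 12-hour dial.

11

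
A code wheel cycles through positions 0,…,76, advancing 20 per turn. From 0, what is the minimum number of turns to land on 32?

The inverse of 20 mod 77 is 27 (since 20·27 = 540 ≡ 1).
Multiplying both sides by 27: x ≡ 27·32 = 864 ≡ 17 (mod 77).
Check: 20·17 = 340 = 4·77 + 32.

17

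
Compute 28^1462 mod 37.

12

Square-and-reduce mod 37: 28^1≡28, 28^2≡7, 28^4≡12, 28^8≡33, 28^16≡16, 28^32≡34, 28^64≡9, 28^128≡7, 28^256≡12, 28^512≡33, 28^1024≡16.
Since 1462 = 2 + 4 + 16 + 32 + 128 + 256 + 1024 in binary, 28^1462 ≡ 7·12·16·34·7·12·16 ≡ 12 (mod 37).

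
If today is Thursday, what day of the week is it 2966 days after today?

Tuesday

2966 mod 7 = 5 (since 423·7 = 2961).
Thursday + 5 days → Tuesday.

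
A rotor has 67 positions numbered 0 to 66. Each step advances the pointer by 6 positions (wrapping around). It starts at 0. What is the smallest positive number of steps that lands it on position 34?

28

6⁻¹ ≡ 56 (mod 67) because 6·56 = 336 = 5·67 + 1.
So x ≡ 56·34 = 1904 ≡ 28 (mod 67).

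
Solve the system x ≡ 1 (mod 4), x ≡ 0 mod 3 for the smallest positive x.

x ≡ 0 (mod 3) gives x ∈ {0, 3, 6, 9}.
The first of these with x mod 4 = 1 is 9.

9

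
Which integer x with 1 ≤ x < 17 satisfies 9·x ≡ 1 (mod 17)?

2

17 = 1·9 + 8
9 = 1·8 + 1
8 = 8·1 + 0
Back-substituting gives 9·2 ≡ 1 (mod 17).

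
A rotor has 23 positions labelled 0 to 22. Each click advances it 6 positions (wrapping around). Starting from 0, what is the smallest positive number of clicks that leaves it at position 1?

4

23 = 3·6 + 5
6 = 1·5 + 1
5 = 5·1 + 0
Back-substituting gives 6·4 ≡ 1 (mod 23).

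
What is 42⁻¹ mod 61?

42·16 = 672 = 11·61 + 1, so 42⁻¹ ≡ 16 (mod 61).

16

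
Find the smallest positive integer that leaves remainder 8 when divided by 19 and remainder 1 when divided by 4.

65

x ≡ 1 (mod 4) gives x ∈ {1, 5, 9, 13, 17, 21, 25, 29, …}.
The first of these with x mod 19 = 8 is 65.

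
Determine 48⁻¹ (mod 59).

16

48·16 = 768 = 13·59 + 1, so 48⁻¹ ≡ 16 (mod 59).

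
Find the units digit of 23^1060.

1

Last digits of 3^n: 3, 9, 7, 1 (period 4).
1060 mod 4 = 0, so the last digit matches 3^4 = 1.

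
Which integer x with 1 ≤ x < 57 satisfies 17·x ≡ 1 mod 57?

47

57 = 3·17 + 6
17 = 2·6 + 5
6 = 1·5 + 1
5 = 5·1 + 0
Back-substituting gives 17·47 ≡ 1 (mod 57).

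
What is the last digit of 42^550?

4

Powers of 2 mod 10 repeat with period 4: 2, 4, 8, 6.
550 mod 4 = 2, so the last digit matches 2^2 = 4.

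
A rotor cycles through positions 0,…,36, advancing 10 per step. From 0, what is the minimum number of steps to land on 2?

The inverse of 10 mod 37 is 26 (since 10·26 = 260 ≡ 1).
Multiplying both sides by 26: x ≡ 26·2 = 52 ≡ 15 (mod 37).
Check: 10·15 = 150 = 4·37 + 2.

15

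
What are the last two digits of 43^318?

Square-and-reduce mod 100: 43^1≡43, 43^2≡49, 43^4≡1, 43^8≡1, 43^16≡1, 43^32≡1, 43^64≡1, 43^128≡1, 43^256≡1.
Since 318 = 2 + 4 + 8 + 16 + 32 + 256 in binary, 43^318 ≡ 49·1·1·1·1·1 ≡ 49 (mod 100).

49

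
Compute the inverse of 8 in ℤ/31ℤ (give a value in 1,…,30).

4

31 = 3·8 + 7
8 = 1·7 + 1
7 = 7·1 + 0
Back-substituting gives 8·4 ≡ 1 (mod 31).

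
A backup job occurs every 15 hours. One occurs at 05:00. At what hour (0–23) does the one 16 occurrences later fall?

16·15 = 240.
240 = 10·24 + 0, so 240 mod 24 = 0.
(5 + 0) mod 24 = 5.

5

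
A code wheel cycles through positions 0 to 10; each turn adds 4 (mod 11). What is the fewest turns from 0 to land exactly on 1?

3

4·3 = 12 = 1·11 + 1, so 4⁻¹ ≡ 3 (mod 11).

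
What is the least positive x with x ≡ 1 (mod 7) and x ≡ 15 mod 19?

15

x ≡ 1 (mod 7) gives x ∈ {1, 8, 15}.
The first of these with x mod 19 = 15 is 15.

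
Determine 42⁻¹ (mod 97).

67

97 = 2·42 + 13
42 = 3·13 + 3
13 = 4·3 + 1
3 = 3·1 + 0
Back-substituting gives 42·67 ≡ 1 (mod 97).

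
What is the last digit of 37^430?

Powers of 7 mod 10 repeat with period 4: 7, 9, 3, 1.
430 mod 4 = 2, so the last digit matches 7^2 = 9.

9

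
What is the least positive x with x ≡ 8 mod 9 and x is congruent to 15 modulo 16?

Since 16·4 ≡ 1 (mod 9), take x = 15 + 16·((8−15)·4 mod 9) = 15 + 16·8 = 143.
Check: 143 mod 9 = 8, 143 mod 16 = 15.

143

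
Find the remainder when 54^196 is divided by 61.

16

Successive squares of 54 mod 61: 54^1≡54, 54^2≡49, 54^4≡22, 54^8≡57, 54^16≡16, 54^32≡12, 54^64≡22, 54^128≡57.
Since 196 = 4 + 64 + 128 in binary, 54^196 ≡ 22·22·57 ≡ 16 (mod 61).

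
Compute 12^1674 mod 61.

9

By repeated squaring mod 61: 12^1≡12, 12^2≡22, 12^4≡57, 12^8≡16, 12^16≡12, 12^32≡22, 12^64≡57, 12^128≡16, 12^256≡12, 12^512≡22, 12^1024≡57.
1674 = 2 + 8 + 128 + 512 + 1024, so 12^1674 ≡ 22·16·16·22·57 ≡ 9 (mod 61).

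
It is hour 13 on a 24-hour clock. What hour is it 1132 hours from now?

17

1132 − 47·24 = 4, so 1132 ≡ 4 (mod 24).
(13 + 4) mod 24 = 17.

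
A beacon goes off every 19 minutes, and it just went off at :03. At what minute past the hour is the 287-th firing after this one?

287·19 = 5453.
5453 − 90·60 = 53, so 5453 ≡ 53 (mod 60).
(3 + 53) mod 60 = 56.

56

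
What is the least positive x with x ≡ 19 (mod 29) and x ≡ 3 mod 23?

164

x ≡ 3 (mod 23) gives x ∈ {3, 26, 49, 72, 95, 118, 141, 164}.
The first of these with x mod 29 = 19 is 164.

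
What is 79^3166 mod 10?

The units digit of 79^n cycles with period 2: 9, 1, …
3166 mod 2 = 0, so the last digit matches 9^2 = 1.

1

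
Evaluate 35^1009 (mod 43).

35

Successive squares of 35 mod 43: 35^1≡35, 35^2≡21, 35^4≡11, 35^8≡35, 35^16≡21, 35^32≡11, 35^64≡35, 35^128≡21, 35^256≡11, 35^512≡35.
1009 = 1 + 16 + 32 + 64 + 128 + 256 + 512, so 35^1009 ≡ 35·21·11·35·21·11·35 ≡ 35 (mod 43).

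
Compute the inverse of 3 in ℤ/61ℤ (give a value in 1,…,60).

41

61 = 20·3 + 1
3 = 3·1 + 0
Back-substituting gives 3·41 ≡ 1 (mod 61).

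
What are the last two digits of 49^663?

49

By repeated squaring mod 100: 49^1≡49, 49^2≡1, 49^4≡1, 49^8≡1, 49^16≡1, 49^32≡1, 49^64≡1, 49^128≡1, 49^256≡1, 49^512≡1.
Since 663 = 1 + 2 + 4 + 16 + 128 + 512 in binary, 49^663 ≡ 49·1·1·1·1·1 ≡ 49 (mod 100).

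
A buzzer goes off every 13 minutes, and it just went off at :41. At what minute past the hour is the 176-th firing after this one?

49

176·13 = 2288.
2288 − 38·60 = 8, so 2288 ≡ 8 (mod 60).
(41 + 8) mod 60 = 49.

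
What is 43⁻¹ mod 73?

73 = 1·43 + 30
43 = 1·30 + 13
30 = 2·13 + 4
13 = 3·4 + 1
4 = 4·1 + 0
Back-substituting gives 43·17 ≡ 1 (mod 73).

17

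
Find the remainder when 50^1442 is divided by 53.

43

Square-and-reduce mod 53: 50^1≡50, 50^2≡9, 50^4≡28, 50^8≡42, 50^16≡15, 50^32≡13, 50^64≡10, 50^128≡47, 50^256≡36, 50^512≡24, 50^1024≡46.
Since 1442 = 2 + 32 + 128 + 256 + 1024 in binary, 50^1442 ≡ 9·13·47·36·46 ≡ 43 (mod 53).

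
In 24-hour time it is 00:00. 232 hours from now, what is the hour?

16

232 − 9·24 = 16, so 232 ≡ 16 (mod 24).
(0 + 16) mod 24 = 16.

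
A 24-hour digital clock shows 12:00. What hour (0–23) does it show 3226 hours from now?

22

Dividing 3226 by 24 gives quotient 134 and remainder 10.
(12 + 10) mod 24 = 22.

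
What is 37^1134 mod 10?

Powers of 7 mod 10 repeat with period 4: 7, 9, 3, 1.
1134 mod 4 = 2, so the last digit matches 7^2 = 9.

9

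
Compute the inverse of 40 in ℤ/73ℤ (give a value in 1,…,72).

40·42 = 1680 = 23·73 + 1, so 40⁻¹ ≡ 42 (mod 73).

42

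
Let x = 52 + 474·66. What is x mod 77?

474·66 = 31284.
Dividing 31284 by 77 gives quotient 406 and remainder 22.
(52 + 22) mod 77 = 74.

74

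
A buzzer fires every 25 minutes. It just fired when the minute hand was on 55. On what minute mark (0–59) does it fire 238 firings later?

238·25 = 5950.
5950 − 99·60 = 10, so 5950 ≡ 10 (mod 60).
(55 + 10) mod 60 = 5.

5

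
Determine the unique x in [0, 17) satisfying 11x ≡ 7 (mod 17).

13

11⁻¹ ≡ 14 (mod 17) because 11·14 = 154 = 9·17 + 1.
So x ≡ 14·7 = 98 ≡ 13 (mod 17).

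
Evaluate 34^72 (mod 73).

Successive squares of 34 mod 73: 34^1≡34, 34^2≡61, 34^4≡71, 34^8≡4, 34^16≡16, 34^32≡37, 34^64≡55.
72 = 8 + 64, so 34^72 ≡ 4·55 ≡ 1 (mod 73).

1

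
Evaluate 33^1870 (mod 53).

11

Square-and-reduce mod 53: 33^1≡33, 33^2≡29, 33^4≡46, 33^8≡49, 33^16≡16, 33^32≡44, 33^64≡28, 33^128≡42, 33^256≡15, 33^512≡13, 33^1024≡10.
1870 = 2 + 4 + 8 + 64 + 256 + 512 + 1024, so 33^1870 ≡ 29·46·49·28·15·13·10 ≡ 11 (mod 53).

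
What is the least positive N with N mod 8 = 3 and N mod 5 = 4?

19

Since 5·5 ≡ 1 (mod 8), take x = 4 + 5·((3−4)·5 mod 8) = 4 + 5·3 = 19.
Check: 19 mod 8 = 3, 19 mod 5 = 4.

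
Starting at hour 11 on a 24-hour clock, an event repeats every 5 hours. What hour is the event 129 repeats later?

8

129·5 = 645.
645 = 26·24 + 21, so 645 mod 24 = 21.
(11 + 21) mod 24 = 8.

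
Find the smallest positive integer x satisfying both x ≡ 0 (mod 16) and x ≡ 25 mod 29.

Since 29·5 ≡ 1 (mod 16), take x = 25 + 29·((0−25)·5 mod 16) = 25 + 29·3 = 112.
Check: 112 mod 16 = 0, 112 mod 29 = 25.

112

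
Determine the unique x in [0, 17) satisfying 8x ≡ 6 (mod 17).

8⁻¹ ≡ 15 (mod 17) because 8·15 = 120 = 7·17 + 1.
So x ≡ 15·6 = 90 ≡ 5 (mod 17).

5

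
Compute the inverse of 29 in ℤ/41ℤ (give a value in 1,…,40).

17

29·17 = 493 = 12·41 + 1, so 29⁻¹ ≡ 17 (mod 41).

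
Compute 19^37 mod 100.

By repeated squaring mod 100: 19^1≡19, 19^2≡61, 19^4≡21, 19^8≡41, 19^16≡81, 19^32≡61.
37 = 1 + 4 + 32, so 19^37 ≡ 19·21·61 ≡ 39 (mod 100).

39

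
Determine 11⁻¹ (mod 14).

14 = 1·11 + 3
11 = 3·3 + 2
3 = 1·2 + 1
2 = 2·1 + 0
Back-substituting gives 11·9 ≡ 1 (mod 14).

9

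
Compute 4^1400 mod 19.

17

Square-and-reduce mod 19: 4^1≡4, 4^2≡16, 4^4≡9, 4^8≡5, 4^16≡6, 4^32≡17, 4^64≡4, 4^128≡16, 4^256≡9, 4^512≡5, 4^1024≡6.
1400 = 8 + 16 + 32 + 64 + 256 + 1024, so 4^1400 ≡ 5·6·17·4·9·6 ≡ 17 (mod 19).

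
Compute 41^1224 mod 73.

1

By repeated squaring mod 73: 41^1≡41, 41^2≡2, 41^4≡4, 41^8≡16, 41^16≡37, 41^32≡55, 41^64≡32, 41^128≡2, 41^256≡4, 41^512≡16, 41^1024≡37.
Since 1224 = 8 + 64 + 128 + 1024 in binary, 41^1224 ≡ 16·32·2·37 ≡ 1 (mod 73).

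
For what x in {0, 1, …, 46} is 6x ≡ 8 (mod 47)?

17

The inverse of 6 mod 47 is 8 (since 6·8 = 48 ≡ 1).
So x ≡ 8·8 = 64 ≡ 17 (mod 47).
Check: 6·17 = 102 = 2·47 + 8.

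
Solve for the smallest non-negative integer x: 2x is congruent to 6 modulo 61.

2⁻¹ ≡ 31 (mod 61) because 2·31 = 62 = 1·61 + 1.
Multiplying both sides by 31: x ≡ 31·6 = 186 ≡ 3 (mod 61).

3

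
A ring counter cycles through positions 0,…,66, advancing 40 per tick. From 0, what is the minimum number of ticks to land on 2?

57

The inverse of 40 mod 67 is 62 (since 40·62 = 2480 ≡ 1).
So x ≡ 62·2 = 124 ≡ 57 (mod 67).
Check: 40·57 = 2280 = 34·67 + 2.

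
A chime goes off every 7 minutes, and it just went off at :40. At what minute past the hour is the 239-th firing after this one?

239·7 = 1673.
1673 − 27·60 = 53, so 1673 ≡ 53 (mod 60).
(40 + 53) mod 60 = 33.

33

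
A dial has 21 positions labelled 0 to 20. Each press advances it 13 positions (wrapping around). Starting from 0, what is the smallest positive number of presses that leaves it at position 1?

13

13·13 = 169 = 8·21 + 1, so 13⁻¹ ≡ 13 (mod 21).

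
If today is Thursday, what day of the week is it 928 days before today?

928 − 132·7 = 4, so 928 ≡ 4 (mod 7).
Thursday − 4 days → Sunday.

Sunday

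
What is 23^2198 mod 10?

9

The units digit of 23^n cycles with period 4: 3, 9, 7, 1, …
2198 leaves remainder 2 on division by 4, so 23^2198 ends in 9.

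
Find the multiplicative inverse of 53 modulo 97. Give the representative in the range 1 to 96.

11

53·11 = 583 = 6·97 + 1, so 53⁻¹ ≡ 11 (mod 97).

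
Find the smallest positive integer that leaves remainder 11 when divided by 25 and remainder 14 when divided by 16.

x ≡ 14 (mod 16) gives x ∈ {14, 30, 46, 62, 78, 94, 110, 126, …}.
The first of these with x mod 25 = 11 is 286.

286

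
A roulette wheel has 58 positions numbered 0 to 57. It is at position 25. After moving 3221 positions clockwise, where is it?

3221 − 55·58 = 31, so 3221 ≡ 31 (mod 58).
(25 + 31) mod 58 = 56.

56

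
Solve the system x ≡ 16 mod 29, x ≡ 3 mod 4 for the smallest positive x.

103

Since 4·22 ≡ 1 (mod 29), take x = 3 + 4·((16−3)·22 mod 29) = 3 + 4·25 = 103.
Check: 103 mod 29 = 16, 103 mod 4 = 3.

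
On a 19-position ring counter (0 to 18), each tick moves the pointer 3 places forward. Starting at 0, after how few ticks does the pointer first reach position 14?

11

3⁻¹ ≡ 13 (mod 19) because 3·13 = 39 = 2·19 + 1.
So x ≡ 13·14 = 182 ≡ 11 (mod 19).
Check: 3·11 = 33 = 1·19 + 14.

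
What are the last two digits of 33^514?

Successive squares of 33 mod 100: 33^1≡33, 33^2≡89, 33^4≡21, 33^8≡41, 33^16≡81, 33^32≡61, 33^64≡21, 33^128≡41, 33^256≡81, 33^512≡61.
514 = 2 + 512, so 33^514 ≡ 89·61 ≡ 29 (mod 100).

29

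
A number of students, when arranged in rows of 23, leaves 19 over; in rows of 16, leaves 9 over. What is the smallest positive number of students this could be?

Since 16·13 ≡ 1 (mod 23), take x = 9 + 16·((19−9)·13 mod 23) = 9 + 16·15 = 249.
Check: 249 mod 23 = 19, 249 mod 16 = 9.

249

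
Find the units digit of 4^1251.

4

Last digits of 4^n: 4, 6 (period 2).
1251 leaves remainder 1 on division by 2, so 4^1251 ends in 4.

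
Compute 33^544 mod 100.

21

Square-and-reduce mod 100: 33^1≡33, 33^2≡89, 33^4≡21, 33^8≡41, 33^16≡81, 33^32≡61, 33^64≡21, 33^128≡41, 33^256≡81, 33^512≡61.
544 = 32 + 512, so 33^544 ≡ 61·61 ≡ 21 (mod 100).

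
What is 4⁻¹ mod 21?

16

21 = 5·4 + 1
4 = 4·1 + 0
Back-substituting gives 4·16 ≡ 1 (mod 21).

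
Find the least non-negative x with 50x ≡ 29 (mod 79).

78

50⁻¹ ≡ 49 (mod 79) because 50·49 = 2450 = 31·79 + 1.
Multiplying both sides by 49: x ≡ 49·29 = 1421 ≡ 78 (mod 79).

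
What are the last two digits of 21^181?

21

Successive squares of 21 mod 100: 21^1≡21, 21^2≡41, 21^4≡81, 21^8≡61, 21^16≡21, 21^32≡41, 21^64≡81, 21^128≡61.
Since 181 = 1 + 4 + 16 + 32 + 128 in binary, 21^181 ≡ 21·81·21·41·61 ≡ 21 (mod 100).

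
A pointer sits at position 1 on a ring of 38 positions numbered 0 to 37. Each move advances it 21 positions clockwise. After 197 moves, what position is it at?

34

197·21 = 4137.
4137 − 108·38 = 33, so 4137 ≡ 33 (mod 38).
(1 + 33) mod 38 = 34.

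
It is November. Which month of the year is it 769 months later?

Dividing 769 by 12 gives quotient 64 and remainder 1.
November + 1 month → December.

December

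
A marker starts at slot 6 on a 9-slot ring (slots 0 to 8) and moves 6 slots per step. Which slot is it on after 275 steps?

0

275·6 = 1650.
1650 mod 9 = 3 (since 183·9 = 1647).
(6 + 3) mod 9 = 0.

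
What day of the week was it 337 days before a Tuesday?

Monday

337 mod 7 = 1 (since 48·7 = 336).
Tuesday − 1 day → Monday.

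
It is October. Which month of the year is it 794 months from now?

December

794 − 66·12 = 2, so 794 ≡ 2 (mod 12).
October + 2 months → December.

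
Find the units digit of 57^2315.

The units digit of 57^n cycles with period 4: 7, 9, 3, 1, …
2315 leaves remainder 3 on division by 4, so 57^2315 ends in 3.

3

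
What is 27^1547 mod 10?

The units digit of 27^n cycles with period 4: 7, 9, 3, 1, …
1547 leaves remainder 3 on division by 4, so 27^1547 ends in 3.

3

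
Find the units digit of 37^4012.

The units digit of 37^n cycles with period 4: 7, 9, 3, 1, …
4012 leaves remainder 0 on division by 4, so 37^4012 ends in 1.

1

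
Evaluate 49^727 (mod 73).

Successive squares of 49 mod 73: 49^1≡49, 49^2≡65, 49^4≡64, 49^8≡8, 49^16≡64, 49^32≡8, 49^64≡64, 49^128≡8, 49^256≡64, 49^512≡8.
727 = 1 + 2 + 4 + 16 + 64 + 128 + 512, so 49^727 ≡ 49·65·64·64·64·8·8 ≡ 24 (mod 73).

24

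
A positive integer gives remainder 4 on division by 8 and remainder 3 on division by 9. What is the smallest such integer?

12

Since 9·1 ≡ 1 (mod 8), take x = 3 + 9·((4−3)·1 mod 8) = 3 + 9·1 = 12.
Check: 12 mod 8 = 4, 12 mod 9 = 3.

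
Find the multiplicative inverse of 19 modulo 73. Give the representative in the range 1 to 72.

19·50 = 950 = 13·73 + 1, so 19⁻¹ ≡ 50 (mod 73).

50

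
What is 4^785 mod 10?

Powers of 4 mod 10 repeat with period 2: 4, 6.
785 leaves remainder 1 on division by 2, so 4^785 ends in 4.

4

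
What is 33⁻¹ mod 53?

33·45 = 1485 = 28·53 + 1, so 33⁻¹ ≡ 45 (mod 53).

45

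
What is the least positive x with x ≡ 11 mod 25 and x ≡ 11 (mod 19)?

11

x ≡ 11 (mod 19) gives x ∈ {11}.
The first of these with x mod 25 = 11 is 11.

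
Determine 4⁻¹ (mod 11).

4·3 = 12 = 1·11 + 1, so 4⁻¹ ≡ 3 (mod 11).

3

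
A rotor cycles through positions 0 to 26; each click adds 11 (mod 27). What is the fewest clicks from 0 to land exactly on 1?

11·5 = 55 = 2·27 + 1, so 11⁻¹ ≡ 5 (mod 27).

5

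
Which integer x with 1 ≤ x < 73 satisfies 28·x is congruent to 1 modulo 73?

60

73 = 2·28 + 17
28 = 1·17 + 11
17 = 1·11 + 6
11 = 1·6 + 5
6 = 1·5 + 1
5 = 5·1 + 0
Back-substituting gives 28·60 ≡ 1 (mod 73).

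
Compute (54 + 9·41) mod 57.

24

9·41 = 369.
369 mod 57 = 27 (since 6·57 = 342).
(54 + 27) mod 57 = 24.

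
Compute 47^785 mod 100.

By repeated squaring mod 100: 47^1≡47, 47^2≡9, 47^4≡81, 47^8≡61, 47^16≡21, 47^32≡41, 47^64≡81, 47^128≡61, 47^256≡21, 47^512≡41.
Since 785 = 1 + 16 + 256 + 512 in binary, 47^785 ≡ 47·21·21·41 ≡ 7 (mod 100).

7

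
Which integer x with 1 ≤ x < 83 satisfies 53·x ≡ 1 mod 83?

47

53·47 = 2491 = 30·83 + 1, so 53⁻¹ ≡ 47 (mod 83).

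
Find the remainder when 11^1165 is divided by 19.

By repeated squaring mod 19: 11^1≡11, 11^2≡7, 11^4≡11, 11^8≡7, 11^16≡11, 11^32≡7, 11^64≡11, 11^128≡7, 11^256≡11, 11^512≡7, 11^1024≡11.
Since 1165 = 1 + 4 + 8 + 128 + 1024 in binary, 11^1165 ≡ 11·11·7·7·11 ≡ 11 (mod 19).

11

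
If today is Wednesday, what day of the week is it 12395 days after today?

Dividing 12395 by 7 gives quotient 1770 and remainder 5.
Wednesday + 5 days → Monday.

Monday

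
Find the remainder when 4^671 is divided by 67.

37

Square-and-reduce mod 67: 4^1≡4, 4^2≡16, 4^4≡55, 4^8≡10, 4^16≡33, 4^32≡17, 4^64≡21, 4^128≡39, 4^256≡47, 4^512≡65.
Since 671 = 1 + 2 + 4 + 8 + 16 + 128 + 512 in binary, 4^671 ≡ 4·16·55·10·33·39·65 ≡ 37 (mod 67).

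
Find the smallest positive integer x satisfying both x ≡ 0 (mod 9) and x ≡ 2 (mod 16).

18

x ≡ 0 (mod 9) gives x ∈ {0, 9, 18}.
The first of these with x mod 16 = 2 is 18.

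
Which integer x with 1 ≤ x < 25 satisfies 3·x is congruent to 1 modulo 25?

17

25 = 8·3 + 1
3 = 3·1 + 0
Back-substituting gives 3·17 ≡ 1 (mod 25).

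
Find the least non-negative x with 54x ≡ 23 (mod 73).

18

The inverse of 54 mod 73 is 23 (since 54·23 = 1242 ≡ 1).
So x ≡ 23·23 = 529 ≡ 18 (mod 73).
Check: 54·18 = 972 = 13·73 + 23.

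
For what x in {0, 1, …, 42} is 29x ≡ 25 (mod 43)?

32

29⁻¹ ≡ 3 (mod 43) because 29·3 = 87 = 2·43 + 1.
Multiplying both sides by 3: x ≡ 3·25 = 75 ≡ 32 (mod 43).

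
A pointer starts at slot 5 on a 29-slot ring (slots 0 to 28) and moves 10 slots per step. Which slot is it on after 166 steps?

12

166·10 = 1660.
1660 = 57·29 + 7, so 1660 mod 29 = 7.
(5 + 7) mod 29 = 12.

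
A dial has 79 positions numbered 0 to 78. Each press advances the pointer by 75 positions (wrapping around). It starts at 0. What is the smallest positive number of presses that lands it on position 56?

75⁻¹ ≡ 59 (mod 79) because 75·59 = 4425 = 56·79 + 1.
Multiplying both sides by 59: x ≡ 59·56 = 3304 ≡ 65 (mod 79).

65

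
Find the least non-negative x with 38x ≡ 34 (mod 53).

38⁻¹ ≡ 7 (mod 53) because 38·7 = 266 = 5·53 + 1.
Multiplying both sides by 7: x ≡ 7·34 = 238 ≡ 26 (mod 53).

26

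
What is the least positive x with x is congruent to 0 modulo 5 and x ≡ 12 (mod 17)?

80

x ≡ 0 (mod 5) gives x ∈ {0, 5, 10, 15, 20, 25, 30, 35, …}.
The first of these with x mod 17 = 12 is 80.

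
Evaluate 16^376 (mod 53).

Successive squares of 16 mod 53: 16^1≡16, 16^2≡44, 16^4≡28, 16^8≡42, 16^16≡15, 16^32≡13, 16^64≡10, 16^128≡47, 16^256≡36.
376 = 8 + 16 + 32 + 64 + 256, so 16^376 ≡ 42·15·13·10·36 ≡ 10 (mod 53).

10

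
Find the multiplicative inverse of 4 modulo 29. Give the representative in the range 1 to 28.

29 = 7·4 + 1
4 = 4·1 + 0
Back-substituting gives 4·22 ≡ 1 (mod 29).

22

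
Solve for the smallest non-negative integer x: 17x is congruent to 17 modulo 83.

1

17⁻¹ ≡ 44 (mod 83) because 17·44 = 748 = 9·83 + 1.
So x ≡ 44·17 = 748 ≡ 1 (mod 83).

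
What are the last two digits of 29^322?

41

Square-and-reduce mod 100: 29^1≡29, 29^2≡41, 29^4≡81, 29^8≡61, 29^16≡21, 29^32≡41, 29^64≡81, 29^128≡61, 29^256≡21.
Since 322 = 2 + 64 + 256 in binary, 29^322 ≡ 41·81·21 ≡ 41 (mod 100).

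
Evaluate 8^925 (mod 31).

Square-and-reduce mod 31: 8^1≡8, 8^2≡2, 8^4≡4, 8^8≡16, 8^16≡8, 8^32≡2, 8^64≡4, 8^128≡16, 8^256≡8, 8^512≡2.
925 = 1 + 4 + 8 + 16 + 128 + 256 + 512, so 8^925 ≡ 8·4·16·8·16·8·2 ≡ 1 (mod 31).

1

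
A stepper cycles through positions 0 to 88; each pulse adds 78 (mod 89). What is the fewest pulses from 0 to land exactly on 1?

89 = 1·78 + 11
78 = 7·11 + 1
11 = 11·1 + 0
Back-substituting gives 78·8 ≡ 1 (mod 89).

8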